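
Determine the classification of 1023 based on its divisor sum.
deficient

Proper divisors of 1023: sum = 1 + 3 + 11 + 31 + 33 + 93 + 341 = 513
Since 513 < 1023, 1023 is deficient.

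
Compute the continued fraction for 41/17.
[2; 2, 2, 3]

Euclidean algorithm steps:
41 = 2 × 17 + 7
17 = 2 × 7 + 3
7 = 2 × 3 + 1
3 = 3 × 1 + 0
Continued fraction: [2; 2, 2, 3]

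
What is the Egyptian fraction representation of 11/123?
1/12 + 1/164

Greedy algorithm:
11/123: ceiling(123/11) = 12, use 1/12
1/164: ceiling(164/1) = 164, use 1/164
Result: 11/123 = 1/12 + 1/164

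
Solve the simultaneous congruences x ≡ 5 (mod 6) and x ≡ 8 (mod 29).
95

Using Chinese Remainder Theorem:
M = 6 × 29 = 174
M1 = 29, M2 = 6
y1 = 29^(-1) mod 6 = 5
y2 = 6^(-1) mod 29 = 5
x = (5×29×5 + 8×6×5) mod 174 = 95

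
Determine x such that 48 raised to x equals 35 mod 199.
194

Baby-step giant-step with step n = ⌈√199⌉ = 15.
Baby steps 48^j mod 199 (j:value) for j=0..14: 0:1, 1:48, 2:115, 3:147, 4:91, 5:189, 6:117, 7:44, 8:122, 9:85, 10:100, 11:24, 12:157, 13:173, 14:145.
Giant-step multiplier: 48^(-15) ≡ 48^(198-15) = 48^183 ≡ 159 (mod 199).
Giant steps γ_i = 35·159^i mod 199: γ_0=35, γ_1=192, γ_2=81, γ_3=143, γ_4=51, γ_5=149, γ_6=10, γ_7=197, γ_8=80, γ_9=183, γ_10=43, γ_11=71, γ_12=145 (in table at j=14).
x = i·n + j = 12·15 + 14 = 194.
Check: 48^194 ≡ 35 (mod 199).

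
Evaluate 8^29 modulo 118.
58

Repeated squaring. Binary of 29 = 11101.
8^1 ≡ 8 (mod 118); 8^2 ≡ 64 (mod 118); 8^4 ≡ 84 (mod 118); 8^8 ≡ 94 (mod 118); 8^16 ≡ 104 (mod 118)
8^29 = 8^1 × 8^4 × 8^8 × 8^16 ≡ 58 (mod 118)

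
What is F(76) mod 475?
307

Matrix identity: Q^n = [[F_(n+1), F_n], [F_n, F_(n-1)]] with Q = [[1,1],[1,0]].
n = 76 = 1001100₂. Square-and-multiply, entries mod 475:
Q^1 = [[1,1],[1,0]]
Q^2 = (Q^1)² = [[2,1],[1,1]]
Q^4 = (Q^2)² = [[5,3],[3,2]]
Q^9 = (Q^4)²·Q = [[55,34],[34,21]]
Q^19 = (Q^9)²·Q = [[115,381],[381,209]]
Q^38 = (Q^19)² = [[211,419],[419,267]]
Q^76 = (Q^38)² = [[157,307],[307,325]]
F_76 mod 475 = Q^76[0][1] = 307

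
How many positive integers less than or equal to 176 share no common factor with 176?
80

176 = 2^4 × 11
φ(n) = n × ∏(1 - 1/p) for each prime p dividing n
φ(176) = 176 × (1 - 1/2) × (1 - 1/11) = 80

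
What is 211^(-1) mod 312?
139

gcd(211, 312) = 1, so the inverse exists.
Extended Euclidean algorithm on (312, 211):
312 = 1 × 211 + 101  ⟹  101 = (1)·312 + (-1)·211
211 = 2 × 101 + 9  ⟹  9 = (-2)·312 + (3)·211
101 = 11 × 9 + 2  ⟹  2 = (23)·312 + (-34)·211
9 = 4 × 2 + 1  ⟹  1 = (-94)·312 + (139)·211
So (139)·211 ≡ 1 (mod 312), i.e. 211^(-1) ≡ 139 (mod 312).
Check: 211 × 139 = 29329 ≡ 1 (mod 312)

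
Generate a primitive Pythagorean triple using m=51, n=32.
(1577, 3264, 3625)

Euclid's formula: a = m² - n², b = 2mn, c = m² + n²
m = 51, n = 32
a = 51² - 32² = 2601 - 1024 = 1577
b = 2 × 51 × 32 = 3264
c = 51² + 32² = 2601 + 1024 = 3625
Verification: 1577² + 3264² = 2486929 + 10653696 = 13140625 = 3625² ✓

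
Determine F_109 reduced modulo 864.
809

Matrix identity: Q^n = [[F_(n+1), F_n], [F_n, F_(n-1)]] with Q = [[1,1],[1,0]].
n = 109 = 1101101₂. Square-and-multiply, entries mod 864:
Q^1 = [[1,1],[1,0]]
Q^3 = (Q^1)²·Q = [[3,2],[2,1]]
Q^6 = (Q^3)² = [[13,8],[8,5]]
Q^13 = (Q^6)²·Q = [[377,233],[233,144]]
Q^27 = (Q^13)²·Q = [[723,290],[290,433]]
Q^54 = (Q^27)² = [[301,8],[8,293]]
Q^109 = (Q^54)²·Q = [[377,809],[809,432]]
F_109 mod 864 = Q^109[0][1] = 809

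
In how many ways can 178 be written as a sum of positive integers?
571701605655

p(n) counts ways to write n as a sum of positive integers (order ignored).
Euler's pentagonal recurrence: p(k) = p(k-1) + p(k-2) - p(k-5) - p(k-7) + p(k-12) + p(k-15) - ... (offsets j(3j∓1)/2, signs ++--, p(0)=1, p(<0)=0).
DP table for k = 0..177: p(0)=1, p(1)=1, p(2)=2, p(3)=3, p(4)=5, p(5)=7, p(6)=11, p(7)=15, p(8)=22, p(9)=30, p(10)=42, p(11)=56, p(12)=77, p(13)=101, p(14)=135, p(15)=176, p(16)=231, p(17)=297, p(18)=385, p(19)=490, p(20)=627, p(21)=792, p(22)=1002, p(23)=1255, p(24)=1575, p(25)=1958, p(26)=2436, p(27)=3010, p(28)=3718, p(29)=4565, p(30)=5604, p(31)=6842, p(32)=8349, p(33)=10143, p(34)=12310, p(35)=14883, p(36)=17977, p(37)=21637, p(38)=26015, p(39)=31185, p(40)=37338, p(41)=44583, p(42)=53174, p(43)=63261, p(44)=75175, p(45)=89134, p(46)=105558, p(47)=124754, p(48)=147273, p(49)=173525, p(50)=204226, p(51)=239943, p(52)=281589, p(53)=329931, p(54)=386155, p(55)=451276, p(56)=526823, p(57)=614154, p(58)=715220, p(59)=831820, p(60)=966467, p(61)=1121505, p(62)=1300156, p(63)=1505499, p(64)=1741630, p(65)=2012558, p(66)=2323520, p(67)=2679689, p(68)=3087735, p(69)=3554345, p(70)=4087968, p(71)=4697205, p(72)=5392783, p(73)=6185689, p(74)=7089500, p(75)=8118264, p(76)=9289091, p(77)=10619863, p(78)=12132164, p(79)=13848650, p(80)=15796476, p(81)=18004327, p(82)=20506255, p(83)=23338469, p(84)=26543660, p(85)=30167357, p(86)=34262962, p(87)=38887673, p(88)=44108109, p(89)=49995925, p(90)=56634173, p(91)=64112359, p(92)=72533807, p(93)=82010177, p(94)=92669720, p(95)=104651419, p(96)=118114304, p(97)=133230930, p(98)=150198136, p(99)=169229875, p(100)=190569292, p(101)=214481126, p(102)=241265379, p(103)=271248950, p(104)=304801365, p(105)=342325709, p(106)=384276336, p(107)=431149389, p(108)=483502844, p(109)=541946240, p(110)=607163746, p(111)=679903203, p(112)=761002156, p(113)=851376628, p(114)=952050665, p(115)=1064144451, p(116)=1188908248, p(117)=1327710076, p(118)=1482074143, p(119)=1653668665, p(120)=1844349560, p(121)=2056148051, p(122)=2291320912, p(123)=2552338241, p(124)=2841940500, p(125)=3163127352, p(126)=3519222692, p(127)=3913864295, p(128)=4351078600, p(129)=4835271870, p(130)=5371315400, p(131)=5964539504, p(132)=6620830889, p(133)=7346629512, p(134)=8149040695, p(135)=9035836076, p(136)=10015581680, p(137)=11097645016, p(138)=12292341831, p(139)=13610949895, p(140)=15065878135, p(141)=16670689208, p(142)=18440293320, p(143)=20390982757, p(144)=22540654445, p(145)=24908858009, p(146)=27517052599, p(147)=30388671978, p(148)=33549419497, p(149)=37027355200, p(150)=40853235313, p(151)=45060624582, p(152)=49686288421, p(153)=54770336324, p(154)=60356673280, p(155)=66493182097, p(156)=73232243759, p(157)=80630964769, p(158)=88751778802, p(159)=97662728555, p(160)=107438159466, p(161)=118159068427, p(162)=129913904637, p(163)=142798995930, p(164)=156919475295, p(165)=172389800255, p(166)=189334822579, p(167)=207890420102, p(168)=228204732751, p(169)=250438925115, p(170)=274768617130, p(171)=301384802048, p(172)=330495499613, p(173)=362326859895, p(174)=397125074750, p(175)=435157697830, p(176)=476715857290, p(177)=522115831195.
Final step: p(178) = p(177) + p(176) - p(173) - p(171) + p(166) + p(163) - p(156) - p(152) + p(143) + p(138) - p(127) - p(121) + p(108) + p(101) - p(86) - p(78) + p(61) + p(52) - p(33) - p(23) + p(2)
= 522115831195 + 476715857290 - 362326859895 - 301384802048 + 189334822579 + 142798995930 - 73232243759 - 49686288421 + 20390982757 + 12292341831 - 3913864295 - 2056148051 + 483502844 + 214481126 - 34262962 - 12132164 + 1121505 + 281589 - 10143 - 1255 + 2
= 571701605655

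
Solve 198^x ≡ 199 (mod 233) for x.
61

Baby-step giant-step with step n = ⌈√233⌉ = 16.
Baby steps 198^j mod 233 (j:value) for j=0..15: 0:1, 1:198, 2:60, 3:230, 4:105, 5:53, 6:9, 7:151, 8:74, 9:206, 10:13, 11:11, 12:81, 13:194, 14:200, 15:223.
Giant-step multiplier: 198^(-16) ≡ 198^(232-16) = 198^216 ≡ 2 (mod 233).
Giant steps γ_i = 199·2^i mod 233: γ_0=199, γ_1=165, γ_2=97, γ_3=194 (in table at j=13).
x = i·n + j = 3·16 + 13 = 61.
Check: 198^61 ≡ 199 (mod 233).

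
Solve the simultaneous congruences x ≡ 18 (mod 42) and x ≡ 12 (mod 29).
186

Using Chinese Remainder Theorem:
M = 42 × 29 = 1218
M1 = 29, M2 = 42
y1 = 29^(-1) mod 42 = 29
y2 = 42^(-1) mod 29 = 9
x = (18×29×29 + 12×42×9) mod 1218 = 186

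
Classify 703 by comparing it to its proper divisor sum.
deficient

Proper divisors of 703: sum = 1 + 19 + 37 = 57
Since 57 < 703, 703 is deficient.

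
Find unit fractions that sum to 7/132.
1/19 + 1/2508

Greedy algorithm:
7/132: ceiling(132/7) = 19, use 1/19
1/2508: ceiling(2508/1) = 2508, use 1/2508
Result: 7/132 = 1/19 + 1/2508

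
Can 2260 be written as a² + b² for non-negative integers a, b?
12² + 46² (a=12, b=46)

Factorization: 2260 = 2^2 × 5 × 113
By Fermat: n is sum of two squares iff every prime p ≡ 3 (mod 4) appears to even power.
All primes ≡ 3 (mod 4) appear to even power.
Search a = 0, 1, 2, … for 2260 - a² a perfect square: first hit at a = 12: 2260 - 144 = 2116 = 46².
2260 = 12² + 46² = 144 + 2116 ✓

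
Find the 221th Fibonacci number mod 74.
13

Matrix identity: Q^n = [[F_(n+1), F_n], [F_n, F_(n-1)]] with Q = [[1,1],[1,0]].
n = 221 = 11011101₂. Square-and-multiply, entries mod 74:
Q^1 = [[1,1],[1,0]]
Q^3 = (Q^1)²·Q = [[3,2],[2,1]]
Q^6 = (Q^3)² = [[13,8],[8,5]]
Q^13 = (Q^6)²·Q = [[7,11],[11,70]]
Q^27 = (Q^13)²·Q = [[55,22],[22,33]]
Q^55 = (Q^27)²·Q = [[43,31],[31,12]]
Q^110 = (Q^55)² = [[72,3],[3,69]]
Q^221 = (Q^110)²·Q = [[66,13],[13,53]]
F_221 mod 74 = Q^221[0][1] = 13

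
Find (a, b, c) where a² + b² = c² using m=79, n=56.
(3105, 8848, 9377)

Euclid's formula: a = m² - n², b = 2mn, c = m² + n²
m = 79, n = 56
a = 79² - 56² = 6241 - 3136 = 3105
b = 2 × 79 × 56 = 8848
c = 79² + 56² = 6241 + 3136 = 9377
Verification: 3105² + 8848² = 9641025 + 78287104 = 87928129 = 9377² ✓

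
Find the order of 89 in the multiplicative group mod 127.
42

127 is prime, so ord(89) divides φ(127) = 126.
Divisors of 126: 1, 2, 3, 6, 7, 9, 14, 18, 21, 42, 63, 126.
Repeated squaring: 89^1 ≡ 89, 89^2 ≡ 47, 89^4 ≡ 50, 89^8 ≡ 87, 89^16 ≡ 76, 89^32 ≡ 61, 89^64 ≡ 38 (mod 127).
Test 89^d mod 127 for each divisor d in increasing order:
89^1 ≡ 89
89^2 ≡ 47
89^3 = 89^2·89^1 ≡ 119
89^6 = 89^4·89^2 ≡ 64
89^7 = 89^4·89^2·89^1 ≡ 108
89^9 = 89^8·89^1 ≡ 123
89^14 = 89^8·89^4·89^2 ≡ 107
89^18 = 89^16·89^2 ≡ 16
89^21 = 89^16·89^4·89^1 ≡ 126
89^42 = 89^32·89^8·89^2 ≡ 1  ← first divisor giving 1
The order is 42.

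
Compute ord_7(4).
3

7 is prime, so ord(4) divides φ(7) = 6.
Divisors of 6: 1, 2, 3, 6.
Repeated squaring: 4^1 ≡ 4, 4^2 ≡ 2, 4^4 ≡ 4 (mod 7).
Test 4^d mod 7 for each divisor d in increasing order:
4^1 ≡ 4
4^2 ≡ 2
4^3 = 4^2·4^1 ≡ 1  ← first divisor giving 1
The order is 3.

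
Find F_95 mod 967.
954

Matrix identity: Q^n = [[F_(n+1), F_n], [F_n, F_(n-1)]] with Q = [[1,1],[1,0]].
n = 95 = 1011111₂. Square-and-multiply, entries mod 967:
Q^1 = [[1,1],[1,0]]
Q^2 = (Q^1)² = [[2,1],[1,1]]
Q^5 = (Q^2)²·Q = [[8,5],[5,3]]
Q^11 = (Q^5)²·Q = [[144,89],[89,55]]
Q^23 = (Q^11)²·Q = [[919,614],[614,305]]
Q^47 = (Q^23)²·Q = [[413,236],[236,177]]
Q^95 = (Q^47)²·Q = [[946,954],[954,959]]
F_95 mod 967 = Q^95[0][1] = 954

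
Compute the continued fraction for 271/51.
[5; 3, 5, 3]

Euclidean algorithm steps:
271 = 5 × 51 + 16
51 = 3 × 16 + 3
16 = 5 × 3 + 1
3 = 3 × 1 + 0
Continued fraction: [5; 3, 5, 3]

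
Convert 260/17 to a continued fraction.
[15; 3, 2, 2]

Euclidean algorithm steps:
260 = 15 × 17 + 5
17 = 3 × 5 + 2
5 = 2 × 2 + 1
2 = 2 × 1 + 0
Continued fraction: [15; 3, 2, 2]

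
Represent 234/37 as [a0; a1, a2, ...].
[6; 3, 12]

Euclidean algorithm steps:
234 = 6 × 37 + 12
37 = 3 × 12 + 1
12 = 12 × 1 + 0
Continued fraction: [6; 3, 12]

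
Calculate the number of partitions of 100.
190569292

p(n) counts ways to write n as a sum of positive integers (order ignored).
Euler's pentagonal recurrence: p(k) = p(k-1) + p(k-2) - p(k-5) - p(k-7) + p(k-12) + p(k-15) - ... (offsets j(3j∓1)/2, signs ++--, p(0)=1, p(<0)=0).
DP table for k = 0..99: p(0)=1, p(1)=1, p(2)=2, p(3)=3, p(4)=5, p(5)=7, p(6)=11, p(7)=15, p(8)=22, p(9)=30, p(10)=42, p(11)=56, p(12)=77, p(13)=101, p(14)=135, p(15)=176, p(16)=231, p(17)=297, p(18)=385, p(19)=490, p(20)=627, p(21)=792, p(22)=1002, p(23)=1255, p(24)=1575, p(25)=1958, p(26)=2436, p(27)=3010, p(28)=3718, p(29)=4565, p(30)=5604, p(31)=6842, p(32)=8349, p(33)=10143, p(34)=12310, p(35)=14883, p(36)=17977, p(37)=21637, p(38)=26015, p(39)=31185, p(40)=37338, p(41)=44583, p(42)=53174, p(43)=63261, p(44)=75175, p(45)=89134, p(46)=105558, p(47)=124754, p(48)=147273, p(49)=173525, p(50)=204226, p(51)=239943, p(52)=281589, p(53)=329931, p(54)=386155, p(55)=451276, p(56)=526823, p(57)=614154, p(58)=715220, p(59)=831820, p(60)=966467, p(61)=1121505, p(62)=1300156, p(63)=1505499, p(64)=1741630, p(65)=2012558, p(66)=2323520, p(67)=2679689, p(68)=3087735, p(69)=3554345, p(70)=4087968, p(71)=4697205, p(72)=5392783, p(73)=6185689, p(74)=7089500, p(75)=8118264, p(76)=9289091, p(77)=10619863, p(78)=12132164, p(79)=13848650, p(80)=15796476, p(81)=18004327, p(82)=20506255, p(83)=23338469, p(84)=26543660, p(85)=30167357, p(86)=34262962, p(87)=38887673, p(88)=44108109, p(89)=49995925, p(90)=56634173, p(91)=64112359, p(92)=72533807, p(93)=82010177, p(94)=92669720, p(95)=104651419, p(96)=118114304, p(97)=133230930, p(98)=150198136, p(99)=169229875.
Final step: p(100) = p(99) + p(98) - p(95) - p(93) + p(88) + p(85) - p(78) - p(74) + p(65) + p(60) - p(49) - p(43) + p(30) + p(23) - p(8) - p(0)
= 169229875 + 150198136 - 104651419 - 82010177 + 44108109 + 30167357 - 12132164 - 7089500 + 2012558 + 966467 - 173525 - 63261 + 5604 + 1255 - 22 - 1
= 190569292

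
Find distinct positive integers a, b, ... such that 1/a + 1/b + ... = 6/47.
1/8 + 1/376

Greedy algorithm:
6/47: ceiling(47/6) = 8, use 1/8
1/376: ceiling(376/1) = 376, use 1/376
Result: 6/47 = 1/8 + 1/376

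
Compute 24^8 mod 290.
256

Repeated squaring. Binary of 8 = 1000.
24^1 ≡ 24 (mod 290); 24^2 ≡ 286 (mod 290); 24^4 ≡ 16 (mod 290); 24^8 ≡ 256 (mod 290)
24^8 = 24^8 ≡ 256 (mod 290)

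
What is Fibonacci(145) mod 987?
610

Matrix identity: Q^n = [[F_(n+1), F_n], [F_n, F_(n-1)]] with Q = [[1,1],[1,0]].
n = 145 = 10010001₂. Square-and-multiply, entries mod 987:
Q^1 = [[1,1],[1,0]]
Q^2 = (Q^1)² = [[2,1],[1,1]]
Q^4 = (Q^2)² = [[5,3],[3,2]]
Q^9 = (Q^4)²·Q = [[55,34],[34,21]]
Q^18 = (Q^9)² = [[233,610],[610,610]]
Q^36 = (Q^18)² = [[5,3],[3,2]]
Q^72 = (Q^36)² = [[34,21],[21,13]]
Q^145 = (Q^72)²·Q = [[610,610],[610,0]]
F_145 mod 987 = Q^145[0][1] = 610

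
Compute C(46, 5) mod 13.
8

Using Lucas' theorem:
Write n=46 and k=5 in base 13:
n in base 13: [3, 7]
k in base 13: [0, 5]
C(46,5) mod 13 = ∏ C(n_i, k_i) mod 13
Digit binomials (mod 13): C(3,0) = 1; C(7,5) = 21 ≡ 8
Product: 1 × 8 = 8 ≡ 8 (mod 13)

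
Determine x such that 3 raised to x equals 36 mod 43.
14

Baby-step giant-step with step n = ⌈√43⌉ = 7.
Baby steps 3^j mod 43 (j:value) for j=0..6: 0:1, 1:3, 2:9, 3:27, 4:38, 5:28, 6:41.
Giant-step multiplier: 3^(-7) ≡ 3^(42-7) = 3^35 ≡ 7 (mod 43).
Giant steps γ_i = 36·7^i mod 43: γ_0=36, γ_1=37, γ_2=1 (in table at j=0).
x = i·n + j = 2·7 + 0 = 14.
Check: 3^14 ≡ 36 (mod 43).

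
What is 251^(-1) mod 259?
97

gcd(251, 259) = 1, so the inverse exists.
Extended Euclidean algorithm on (259, 251):
259 = 1 × 251 + 8  ⟹  8 = (1)·259 + (-1)·251
251 = 31 × 8 + 3  ⟹  3 = (-31)·259 + (32)·251
8 = 2 × 3 + 2  ⟹  2 = (63)·259 + (-65)·251
3 = 1 × 2 + 1  ⟹  1 = (-94)·259 + (97)·251
So (97)·251 ≡ 1 (mod 259), i.e. 251^(-1) ≡ 97 (mod 259).
Check: 251 × 97 = 24347 ≡ 1 (mod 259)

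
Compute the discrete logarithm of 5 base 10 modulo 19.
2

Baby-step giant-step with step n = ⌈√19⌉ = 5.
Baby steps 10^j mod 19 (j:value) for j=0..4: 0:1, 1:10, 2:5, 3:12, 4:6.
h = 5 is already in the table at j=2, so x = 2.
Check: 10^2 ≡ 5 (mod 19).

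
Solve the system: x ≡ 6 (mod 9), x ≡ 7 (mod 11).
51

Using Chinese Remainder Theorem:
M = 9 × 11 = 99
M1 = 11, M2 = 9
y1 = 11^(-1) mod 9 = 5
y2 = 9^(-1) mod 11 = 5
x = (6×11×5 + 7×9×5) mod 99 = 51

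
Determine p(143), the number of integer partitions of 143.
20390982757

p(n) counts ways to write n as a sum of positive integers (order ignored).
Euler's pentagonal recurrence: p(k) = p(k-1) + p(k-2) - p(k-5) - p(k-7) + p(k-12) + p(k-15) - ... (offsets j(3j∓1)/2, signs ++--, p(0)=1, p(<0)=0).
DP table for k = 0..142: p(0)=1, p(1)=1, p(2)=2, p(3)=3, p(4)=5, p(5)=7, p(6)=11, p(7)=15, p(8)=22, p(9)=30, p(10)=42, p(11)=56, p(12)=77, p(13)=101, p(14)=135, p(15)=176, p(16)=231, p(17)=297, p(18)=385, p(19)=490, p(20)=627, p(21)=792, p(22)=1002, p(23)=1255, p(24)=1575, p(25)=1958, p(26)=2436, p(27)=3010, p(28)=3718, p(29)=4565, p(30)=5604, p(31)=6842, p(32)=8349, p(33)=10143, p(34)=12310, p(35)=14883, p(36)=17977, p(37)=21637, p(38)=26015, p(39)=31185, p(40)=37338, p(41)=44583, p(42)=53174, p(43)=63261, p(44)=75175, p(45)=89134, p(46)=105558, p(47)=124754, p(48)=147273, p(49)=173525, p(50)=204226, p(51)=239943, p(52)=281589, p(53)=329931, p(54)=386155, p(55)=451276, p(56)=526823, p(57)=614154, p(58)=715220, p(59)=831820, p(60)=966467, p(61)=1121505, p(62)=1300156, p(63)=1505499, p(64)=1741630, p(65)=2012558, p(66)=2323520, p(67)=2679689, p(68)=3087735, p(69)=3554345, p(70)=4087968, p(71)=4697205, p(72)=5392783, p(73)=6185689, p(74)=7089500, p(75)=8118264, p(76)=9289091, p(77)=10619863, p(78)=12132164, p(79)=13848650, p(80)=15796476, p(81)=18004327, p(82)=20506255, p(83)=23338469, p(84)=26543660, p(85)=30167357, p(86)=34262962, p(87)=38887673, p(88)=44108109, p(89)=49995925, p(90)=56634173, p(91)=64112359, p(92)=72533807, p(93)=82010177, p(94)=92669720, p(95)=104651419, p(96)=118114304, p(97)=133230930, p(98)=150198136, p(99)=169229875, p(100)=190569292, p(101)=214481126, p(102)=241265379, p(103)=271248950, p(104)=304801365, p(105)=342325709, p(106)=384276336, p(107)=431149389, p(108)=483502844, p(109)=541946240, p(110)=607163746, p(111)=679903203, p(112)=761002156, p(113)=851376628, p(114)=952050665, p(115)=1064144451, p(116)=1188908248, p(117)=1327710076, p(118)=1482074143, p(119)=1653668665, p(120)=1844349560, p(121)=2056148051, p(122)=2291320912, p(123)=2552338241, p(124)=2841940500, p(125)=3163127352, p(126)=3519222692, p(127)=3913864295, p(128)=4351078600, p(129)=4835271870, p(130)=5371315400, p(131)=5964539504, p(132)=6620830889, p(133)=7346629512, p(134)=8149040695, p(135)=9035836076, p(136)=10015581680, p(137)=11097645016, p(138)=12292341831, p(139)=13610949895, p(140)=15065878135, p(141)=16670689208, p(142)=18440293320.
Final step: p(143) = p(142) + p(141) - p(138) - p(136) + p(131) + p(128) - p(121) - p(117) + p(108) + p(103) - p(92) - p(86) + p(73) + p(66) - p(51) - p(43) + p(26) + p(17)
= 18440293320 + 16670689208 - 12292341831 - 10015581680 + 5964539504 + 4351078600 - 2056148051 - 1327710076 + 483502844 + 271248950 - 72533807 - 34262962 + 6185689 + 2323520 - 239943 - 63261 + 2436 + 297
= 20390982757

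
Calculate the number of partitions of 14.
135

p(n) counts ways to write n as a sum of positive integers (order ignored).
Euler's pentagonal recurrence: p(k) = p(k-1) + p(k-2) - p(k-5) - p(k-7) + p(k-12) + p(k-15) - ... (offsets j(3j∓1)/2, signs ++--, p(0)=1, p(<0)=0).
DP table for k = 0..13: p(0)=1, p(1)=1, p(2)=2, p(3)=3, p(4)=5, p(5)=7, p(6)=11, p(7)=15, p(8)=22, p(9)=30, p(10)=42, p(11)=56, p(12)=77, p(13)=101.
Final step: p(14) = p(13) + p(12) - p(9) - p(7) + p(2)
= 101 + 77 - 30 - 15 + 2
= 135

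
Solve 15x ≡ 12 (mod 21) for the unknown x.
x ≡ 5 (mod 7)

gcd(15, 21) = 3, which divides 12, so solutions exist.
Divide through by 3: 5x ≡ 4 (mod 7).
Find 5^(-1) mod 7 by the extended Euclidean algorithm:
7 = 1 × 5 + 2  ⟹  2 = (1)·7 + (-1)·5
5 = 2 × 2 + 1  ⟹  1 = (-2)·7 + (3)·5
So (3)·5 ≡ 1 (mod 7), i.e. 5^(-1) ≡ 3 (mod 7).
x ≡ 3 × 4 = 12 ≡ 5 (mod 7).
Check: 15 × 5 = 75 ≡ 12 (mod 21).
x ≡ 5 (mod 7), giving 3 solutions mod 21.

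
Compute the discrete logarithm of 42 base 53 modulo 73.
43

Baby-step giant-step with step n = ⌈√73⌉ = 9.
Baby steps 53^j mod 73 (j:value) for j=0..8: 0:1, 1:53, 2:35, 3:30, 4:57, 5:28, 6:24, 7:31, 8:37.
Giant-step multiplier: 53^(-9) ≡ 53^(72-9) = 53^63 ≡ 51 (mod 73).
Giant steps γ_i = 42·51^i mod 73: γ_0=42, γ_1=25, γ_2=34, γ_3=55, γ_4=31 (in table at j=7).
x = i·n + j = 4·9 + 7 = 43.
Check: 53^43 ≡ 42 (mod 73).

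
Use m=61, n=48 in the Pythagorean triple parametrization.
(1417, 5856, 6025)

Euclid's formula: a = m² - n², b = 2mn, c = m² + n²
m = 61, n = 48
a = 61² - 48² = 3721 - 2304 = 1417
b = 2 × 61 × 48 = 5856
c = 61² + 48² = 3721 + 2304 = 6025
Verification: 1417² + 5856² = 2007889 + 34292736 = 36300625 = 6025² ✓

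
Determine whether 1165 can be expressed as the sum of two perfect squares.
3² + 34² (a=3, b=34)

Factorization: 1165 = 5 × 233
By Fermat: n is sum of two squares iff every prime p ≡ 3 (mod 4) appears to even power.
All primes ≡ 3 (mod 4) appear to even power.
Search a = 0, 1, 2, … for 1165 - a² a perfect square: first hit at a = 3: 1165 - 9 = 1156 = 34².
1165 = 3² + 34² = 9 + 1156 ✓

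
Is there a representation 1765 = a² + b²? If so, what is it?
1² + 42² (a=1, b=42)

Factorization: 1765 = 5 × 353
By Fermat: n is sum of two squares iff every prime p ≡ 3 (mod 4) appears to even power.
All primes ≡ 3 (mod 4) appear to even power.
Search a = 0, 1, 2, … for 1765 - a² a perfect square: first hit at a = 1: 1765 - 1 = 1764 = 42².
1765 = 1² + 42² = 1 + 1764 ✓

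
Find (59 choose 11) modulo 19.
0

Using Lucas' theorem:
Write n=59 and k=11 in base 19:
n in base 19: [3, 2]
k in base 19: [0, 11]
C(59,11) mod 19 = ∏ C(n_i, k_i) mod 19
Digit binomials (mod 19): C(3,0) = 1; C(2,11) = 0 (k_i > n_i)
Product: 1 × 0 = 0 ≡ 0 (mod 19)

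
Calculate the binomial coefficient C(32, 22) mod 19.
1

Using Lucas' theorem:
Write n=32 and k=22 in base 19:
n in base 19: [1, 13]
k in base 19: [1, 3]
C(32,22) mod 19 = ∏ C(n_i, k_i) mod 19
Digit binomials (mod 19): C(1,1) = 1; C(13,3) = 286 ≡ 1
Product: 1 × 1 = 1 ≡ 1 (mod 19)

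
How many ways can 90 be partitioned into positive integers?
56634173

p(n) counts ways to write n as a sum of positive integers (order ignored).
Euler's pentagonal recurrence: p(k) = p(k-1) + p(k-2) - p(k-5) - p(k-7) + p(k-12) + p(k-15) - ... (offsets j(3j∓1)/2, signs ++--, p(0)=1, p(<0)=0).
DP table for k = 0..89: p(0)=1, p(1)=1, p(2)=2, p(3)=3, p(4)=5, p(5)=7, p(6)=11, p(7)=15, p(8)=22, p(9)=30, p(10)=42, p(11)=56, p(12)=77, p(13)=101, p(14)=135, p(15)=176, p(16)=231, p(17)=297, p(18)=385, p(19)=490, p(20)=627, p(21)=792, p(22)=1002, p(23)=1255, p(24)=1575, p(25)=1958, p(26)=2436, p(27)=3010, p(28)=3718, p(29)=4565, p(30)=5604, p(31)=6842, p(32)=8349, p(33)=10143, p(34)=12310, p(35)=14883, p(36)=17977, p(37)=21637, p(38)=26015, p(39)=31185, p(40)=37338, p(41)=44583, p(42)=53174, p(43)=63261, p(44)=75175, p(45)=89134, p(46)=105558, p(47)=124754, p(48)=147273, p(49)=173525, p(50)=204226, p(51)=239943, p(52)=281589, p(53)=329931, p(54)=386155, p(55)=451276, p(56)=526823, p(57)=614154, p(58)=715220, p(59)=831820, p(60)=966467, p(61)=1121505, p(62)=1300156, p(63)=1505499, p(64)=1741630, p(65)=2012558, p(66)=2323520, p(67)=2679689, p(68)=3087735, p(69)=3554345, p(70)=4087968, p(71)=4697205, p(72)=5392783, p(73)=6185689, p(74)=7089500, p(75)=8118264, p(76)=9289091, p(77)=10619863, p(78)=12132164, p(79)=13848650, p(80)=15796476, p(81)=18004327, p(82)=20506255, p(83)=23338469, p(84)=26543660, p(85)=30167357, p(86)=34262962, p(87)=38887673, p(88)=44108109, p(89)=49995925.
Final step: p(90) = p(89) + p(88) - p(85) - p(83) + p(78) + p(75) - p(68) - p(64) + p(55) + p(50) - p(39) - p(33) + p(20) + p(13)
= 49995925 + 44108109 - 30167357 - 23338469 + 12132164 + 8118264 - 3087735 - 1741630 + 451276 + 204226 - 31185 - 10143 + 627 + 101
= 56634173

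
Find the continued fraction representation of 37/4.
[9; 4]

Euclidean algorithm steps:
37 = 9 × 4 + 1
4 = 4 × 1 + 0
Continued fraction: [9; 4]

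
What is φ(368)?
176

368 = 2^4 × 23
φ(n) = n × ∏(1 - 1/p) for each prime p dividing n
φ(368) = 368 × (1 - 1/2) × (1 - 1/23) = 176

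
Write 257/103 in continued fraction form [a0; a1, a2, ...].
[2; 2, 51]

Euclidean algorithm steps:
257 = 2 × 103 + 51
103 = 2 × 51 + 1
51 = 51 × 1 + 0
Continued fraction: [2; 2, 51]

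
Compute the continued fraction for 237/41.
[5; 1, 3, 1, 1, 4]

Euclidean algorithm steps:
237 = 5 × 41 + 32
41 = 1 × 32 + 9
32 = 3 × 9 + 5
9 = 1 × 5 + 4
5 = 1 × 4 + 1
4 = 4 × 1 + 0
Continued fraction: [5; 1, 3, 1, 1, 4]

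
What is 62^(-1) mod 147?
83

gcd(62, 147) = 1, so the inverse exists.
Extended Euclidean algorithm on (147, 62):
147 = 2 × 62 + 23  ⟹  23 = (1)·147 + (-2)·62
62 = 2 × 23 + 16  ⟹  16 = (-2)·147 + (5)·62
23 = 1 × 16 + 7  ⟹  7 = (3)·147 + (-7)·62
16 = 2 × 7 + 2  ⟹  2 = (-8)·147 + (19)·62
7 = 3 × 2 + 1  ⟹  1 = (27)·147 + (-64)·62
So (-64)·62 ≡ 1 (mod 147), i.e. 62^(-1) ≡ -64 ≡ 83 (mod 147).
Check: 62 × 83 = 5146 ≡ 1 (mod 147)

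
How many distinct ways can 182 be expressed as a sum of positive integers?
819876908323

p(n) counts ways to write n as a sum of positive integers (order ignored).
Euler's pentagonal recurrence: p(k) = p(k-1) + p(k-2) - p(k-5) - p(k-7) + p(k-12) + p(k-15) - ... (offsets j(3j∓1)/2, signs ++--, p(0)=1, p(<0)=0).
DP table for k = 0..181: p(0)=1, p(1)=1, p(2)=2, p(3)=3, p(4)=5, p(5)=7, p(6)=11, p(7)=15, p(8)=22, p(9)=30, p(10)=42, p(11)=56, p(12)=77, p(13)=101, p(14)=135, p(15)=176, p(16)=231, p(17)=297, p(18)=385, p(19)=490, p(20)=627, p(21)=792, p(22)=1002, p(23)=1255, p(24)=1575, p(25)=1958, p(26)=2436, p(27)=3010, p(28)=3718, p(29)=4565, p(30)=5604, p(31)=6842, p(32)=8349, p(33)=10143, p(34)=12310, p(35)=14883, p(36)=17977, p(37)=21637, p(38)=26015, p(39)=31185, p(40)=37338, p(41)=44583, p(42)=53174, p(43)=63261, p(44)=75175, p(45)=89134, p(46)=105558, p(47)=124754, p(48)=147273, p(49)=173525, p(50)=204226, p(51)=239943, p(52)=281589, p(53)=329931, p(54)=386155, p(55)=451276, p(56)=526823, p(57)=614154, p(58)=715220, p(59)=831820, p(60)=966467, p(61)=1121505, p(62)=1300156, p(63)=1505499, p(64)=1741630, p(65)=2012558, p(66)=2323520, p(67)=2679689, p(68)=3087735, p(69)=3554345, p(70)=4087968, p(71)=4697205, p(72)=5392783, p(73)=6185689, p(74)=7089500, p(75)=8118264, p(76)=9289091, p(77)=10619863, p(78)=12132164, p(79)=13848650, p(80)=15796476, p(81)=18004327, p(82)=20506255, p(83)=23338469, p(84)=26543660, p(85)=30167357, p(86)=34262962, p(87)=38887673, p(88)=44108109, p(89)=49995925, p(90)=56634173, p(91)=64112359, p(92)=72533807, p(93)=82010177, p(94)=92669720, p(95)=104651419, p(96)=118114304, p(97)=133230930, p(98)=150198136, p(99)=169229875, p(100)=190569292, p(101)=214481126, p(102)=241265379, p(103)=271248950, p(104)=304801365, p(105)=342325709, p(106)=384276336, p(107)=431149389, p(108)=483502844, p(109)=541946240, p(110)=607163746, p(111)=679903203, p(112)=761002156, p(113)=851376628, p(114)=952050665, p(115)=1064144451, p(116)=1188908248, p(117)=1327710076, p(118)=1482074143, p(119)=1653668665, p(120)=1844349560, p(121)=2056148051, p(122)=2291320912, p(123)=2552338241, p(124)=2841940500, p(125)=3163127352, p(126)=3519222692, p(127)=3913864295, p(128)=4351078600, p(129)=4835271870, p(130)=5371315400, p(131)=5964539504, p(132)=6620830889, p(133)=7346629512, p(134)=8149040695, p(135)=9035836076, p(136)=10015581680, p(137)=11097645016, p(138)=12292341831, p(139)=13610949895, p(140)=15065878135, p(141)=16670689208, p(142)=18440293320, p(143)=20390982757, p(144)=22540654445, p(145)=24908858009, p(146)=27517052599, p(147)=30388671978, p(148)=33549419497, p(149)=37027355200, p(150)=40853235313, p(151)=45060624582, p(152)=49686288421, p(153)=54770336324, p(154)=60356673280, p(155)=66493182097, p(156)=73232243759, p(157)=80630964769, p(158)=88751778802, p(159)=97662728555, p(160)=107438159466, p(161)=118159068427, p(162)=129913904637, p(163)=142798995930, p(164)=156919475295, p(165)=172389800255, p(166)=189334822579, p(167)=207890420102, p(168)=228204732751, p(169)=250438925115, p(170)=274768617130, p(171)=301384802048, p(172)=330495499613, p(173)=362326859895, p(174)=397125074750, p(175)=435157697830, p(176)=476715857290, p(177)=522115831195, p(178)=571701605655, p(179)=625846753120, p(180)=684957390936, p(181)=749474411781.
Final step: p(182) = p(181) + p(180) - p(177) - p(175) + p(170) + p(167) - p(160) - p(156) + p(147) + p(142) - p(131) - p(125) + p(112) + p(105) - p(90) - p(82) + p(65) + p(56) - p(37) - p(27) + p(6)
= 749474411781 + 684957390936 - 522115831195 - 435157697830 + 274768617130 + 207890420102 - 107438159466 - 73232243759 + 30388671978 + 18440293320 - 5964539504 - 3163127352 + 761002156 + 342325709 - 56634173 - 20506255 + 2012558 + 526823 - 21637 - 3010 + 11
= 819876908323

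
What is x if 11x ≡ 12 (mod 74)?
x ≡ 28 (mod 74)

gcd(11, 74) = 1, which divides 12, so solutions exist.
Find 11^(-1) mod 74 by the extended Euclidean algorithm:
74 = 6 × 11 + 8  ⟹  8 = (1)·74 + (-6)·11
11 = 1 × 8 + 3  ⟹  3 = (-1)·74 + (7)·11
8 = 2 × 3 + 2  ⟹  2 = (3)·74 + (-20)·11
3 = 1 × 2 + 1  ⟹  1 = (-4)·74 + (27)·11
So (27)·11 ≡ 1 (mod 74), i.e. 11^(-1) ≡ 27 (mod 74).
x ≡ 27 × 12 = 324 ≡ 28 (mod 74).
Check: 11 × 28 = 308 ≡ 12 (mod 74).
Unique solution: x ≡ 28 (mod 74)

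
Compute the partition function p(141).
16670689208

p(n) counts ways to write n as a sum of positive integers (order ignored).
Euler's pentagonal recurrence: p(k) = p(k-1) + p(k-2) - p(k-5) - p(k-7) + p(k-12) + p(k-15) - ... (offsets j(3j∓1)/2, signs ++--, p(0)=1, p(<0)=0).
DP table for k = 0..140: p(0)=1, p(1)=1, p(2)=2, p(3)=3, p(4)=5, p(5)=7, p(6)=11, p(7)=15, p(8)=22, p(9)=30, p(10)=42, p(11)=56, p(12)=77, p(13)=101, p(14)=135, p(15)=176, p(16)=231, p(17)=297, p(18)=385, p(19)=490, p(20)=627, p(21)=792, p(22)=1002, p(23)=1255, p(24)=1575, p(25)=1958, p(26)=2436, p(27)=3010, p(28)=3718, p(29)=4565, p(30)=5604, p(31)=6842, p(32)=8349, p(33)=10143, p(34)=12310, p(35)=14883, p(36)=17977, p(37)=21637, p(38)=26015, p(39)=31185, p(40)=37338, p(41)=44583, p(42)=53174, p(43)=63261, p(44)=75175, p(45)=89134, p(46)=105558, p(47)=124754, p(48)=147273, p(49)=173525, p(50)=204226, p(51)=239943, p(52)=281589, p(53)=329931, p(54)=386155, p(55)=451276, p(56)=526823, p(57)=614154, p(58)=715220, p(59)=831820, p(60)=966467, p(61)=1121505, p(62)=1300156, p(63)=1505499, p(64)=1741630, p(65)=2012558, p(66)=2323520, p(67)=2679689, p(68)=3087735, p(69)=3554345, p(70)=4087968, p(71)=4697205, p(72)=5392783, p(73)=6185689, p(74)=7089500, p(75)=8118264, p(76)=9289091, p(77)=10619863, p(78)=12132164, p(79)=13848650, p(80)=15796476, p(81)=18004327, p(82)=20506255, p(83)=23338469, p(84)=26543660, p(85)=30167357, p(86)=34262962, p(87)=38887673, p(88)=44108109, p(89)=49995925, p(90)=56634173, p(91)=64112359, p(92)=72533807, p(93)=82010177, p(94)=92669720, p(95)=104651419, p(96)=118114304, p(97)=133230930, p(98)=150198136, p(99)=169229875, p(100)=190569292, p(101)=214481126, p(102)=241265379, p(103)=271248950, p(104)=304801365, p(105)=342325709, p(106)=384276336, p(107)=431149389, p(108)=483502844, p(109)=541946240, p(110)=607163746, p(111)=679903203, p(112)=761002156, p(113)=851376628, p(114)=952050665, p(115)=1064144451, p(116)=1188908248, p(117)=1327710076, p(118)=1482074143, p(119)=1653668665, p(120)=1844349560, p(121)=2056148051, p(122)=2291320912, p(123)=2552338241, p(124)=2841940500, p(125)=3163127352, p(126)=3519222692, p(127)=3913864295, p(128)=4351078600, p(129)=4835271870, p(130)=5371315400, p(131)=5964539504, p(132)=6620830889, p(133)=7346629512, p(134)=8149040695, p(135)=9035836076, p(136)=10015581680, p(137)=11097645016, p(138)=12292341831, p(139)=13610949895, p(140)=15065878135.
Final step: p(141) = p(140) + p(139) - p(136) - p(134) + p(129) + p(126) - p(119) - p(115) + p(106) + p(101) - p(90) - p(84) + p(71) + p(64) - p(49) - p(41) + p(24) + p(15)
= 15065878135 + 13610949895 - 10015581680 - 8149040695 + 4835271870 + 3519222692 - 1653668665 - 1064144451 + 384276336 + 214481126 - 56634173 - 26543660 + 4697205 + 1741630 - 173525 - 44583 + 1575 + 176
= 16670689208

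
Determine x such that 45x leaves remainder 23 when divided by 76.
x ≡ 63 (mod 76)

gcd(45, 76) = 1, which divides 23, so solutions exist.
Find 45^(-1) mod 76 by the extended Euclidean algorithm:
76 = 1 × 45 + 31  ⟹  31 = (1)·76 + (-1)·45
45 = 1 × 31 + 14  ⟹  14 = (-1)·76 + (2)·45
31 = 2 × 14 + 3  ⟹  3 = (3)·76 + (-5)·45
14 = 4 × 3 + 2  ⟹  2 = (-13)·76 + (22)·45
3 = 1 × 2 + 1  ⟹  1 = (16)·76 + (-27)·45
So (-27)·45 ≡ 1 (mod 76), i.e. 45^(-1) ≡ -27 ≡ 49 (mod 76).
x ≡ 49 × 23 = 1127 ≡ 63 (mod 76).
Check: 45 × 63 = 2835 ≡ 23 (mod 76).
Unique solution: x ≡ 63 (mod 76)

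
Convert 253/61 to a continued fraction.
[4; 6, 1, 3, 2]

Euclidean algorithm steps:
253 = 4 × 61 + 9
61 = 6 × 9 + 7
9 = 1 × 7 + 2
7 = 3 × 2 + 1
2 = 2 × 1 + 0
Continued fraction: [4; 6, 1, 3, 2]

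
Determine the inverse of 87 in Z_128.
103

gcd(87, 128) = 1, so the inverse exists.
Extended Euclidean algorithm on (128, 87):
128 = 1 × 87 + 41  ⟹  41 = (1)·128 + (-1)·87
87 = 2 × 41 + 5  ⟹  5 = (-2)·128 + (3)·87
41 = 8 × 5 + 1  ⟹  1 = (17)·128 + (-25)·87
So (-25)·87 ≡ 1 (mod 128), i.e. 87^(-1) ≡ -25 ≡ 103 (mod 128).
Check: 87 × 103 = 8961 ≡ 1 (mod 128)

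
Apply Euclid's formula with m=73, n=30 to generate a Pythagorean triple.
(4429, 4380, 6229)

Euclid's formula: a = m² - n², b = 2mn, c = m² + n²
m = 73, n = 30
a = 73² - 30² = 5329 - 900 = 4429
b = 2 × 73 × 30 = 4380
c = 73² + 30² = 5329 + 900 = 6229
Verification: 4429² + 4380² = 19616041 + 19184400 = 38800441 = 6229² ✓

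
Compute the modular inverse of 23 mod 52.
43

gcd(23, 52) = 1, so the inverse exists.
Extended Euclidean algorithm on (52, 23):
52 = 2 × 23 + 6  ⟹  6 = (1)·52 + (-2)·23
23 = 3 × 6 + 5  ⟹  5 = (-3)·52 + (7)·23
6 = 1 × 5 + 1  ⟹  1 = (4)·52 + (-9)·23
So (-9)·23 ≡ 1 (mod 52), i.e. 23^(-1) ≡ -9 ≡ 43 (mod 52).
Check: 23 × 43 = 989 ≡ 1 (mod 52)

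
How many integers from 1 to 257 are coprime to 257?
256

257 = 257
φ(n) = n × ∏(1 - 1/p) for each prime p dividing n
φ(257) = 257 × (1 - 1/257) = 256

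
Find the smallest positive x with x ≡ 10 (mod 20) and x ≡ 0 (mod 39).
390

Using Chinese Remainder Theorem:
M = 20 × 39 = 780
M1 = 39, M2 = 20
y1 = 39^(-1) mod 20 = 19
y2 = 20^(-1) mod 39 = 2
x = (10×39×19 + 0×20×2) mod 780 = 390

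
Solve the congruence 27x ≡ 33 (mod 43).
x ≡ 6 (mod 43)

gcd(27, 43) = 1, which divides 33, so solutions exist.
Find 27^(-1) mod 43 by the extended Euclidean algorithm:
43 = 1 × 27 + 16  ⟹  16 = (1)·43 + (-1)·27
27 = 1 × 16 + 11  ⟹  11 = (-1)·43 + (2)·27
16 = 1 × 11 + 5  ⟹  5 = (2)·43 + (-3)·27
11 = 2 × 5 + 1  ⟹  1 = (-5)·43 + (8)·27
So (8)·27 ≡ 1 (mod 43), i.e. 27^(-1) ≡ 8 (mod 43).
x ≡ 8 × 33 = 264 ≡ 6 (mod 43).
Check: 27 × 6 = 162 ≡ 33 (mod 43).
Unique solution: x ≡ 6 (mod 43)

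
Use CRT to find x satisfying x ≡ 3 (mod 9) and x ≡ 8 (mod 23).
192

Using Chinese Remainder Theorem:
M = 9 × 23 = 207
M1 = 23, M2 = 9
y1 = 23^(-1) mod 9 = 2
y2 = 9^(-1) mod 23 = 18
x = (3×23×2 + 8×9×18) mod 207 = 192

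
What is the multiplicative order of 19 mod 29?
28

29 is prime, so ord(19) divides φ(29) = 28.
Divisors of 28: 1, 2, 4, 7, 14, 28.
Repeated squaring: 19^1 ≡ 19, 19^2 ≡ 13, 19^4 ≡ 24, 19^8 ≡ 25, 19^16 ≡ 16 (mod 29).
Test 19^d mod 29 for each divisor d in increasing order:
19^1 ≡ 19
19^2 ≡ 13
19^4 ≡ 24
19^7 = 19^4·19^2·19^1 ≡ 12
19^14 = 19^8·19^4·19^2 ≡ 28
19^28 = 19^16·19^8·19^4 ≡ 1  ← first divisor giving 1
The order is 28.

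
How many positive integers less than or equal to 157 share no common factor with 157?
156

157 = 157
φ(n) = n × ∏(1 - 1/p) for each prime p dividing n
φ(157) = 157 × (1 - 1/157) = 156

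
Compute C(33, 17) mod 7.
4

Using Lucas' theorem:
Write n=33 and k=17 in base 7:
n in base 7: [4, 5]
k in base 7: [2, 3]
C(33,17) mod 7 = ∏ C(n_i, k_i) mod 7
Digit binomials (mod 7): C(4,2) = 6; C(5,3) = 10 ≡ 3
Product: 6 × 3 = 18 ≡ 4 (mod 7)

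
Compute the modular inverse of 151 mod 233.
179

gcd(151, 233) = 1, so the inverse exists.
Extended Euclidean algorithm on (233, 151):
233 = 1 × 151 + 82  ⟹  82 = (1)·233 + (-1)·151
151 = 1 × 82 + 69  ⟹  69 = (-1)·233 + (2)·151
82 = 1 × 69 + 13  ⟹  13 = (2)·233 + (-3)·151
69 = 5 × 13 + 4  ⟹  4 = (-11)·233 + (17)·151
13 = 3 × 4 + 1  ⟹  1 = (35)·233 + (-54)·151
So (-54)·151 ≡ 1 (mod 233), i.e. 151^(-1) ≡ -54 ≡ 179 (mod 233).
Check: 151 × 179 = 27029 ≡ 1 (mod 233)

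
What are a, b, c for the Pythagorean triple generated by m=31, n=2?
(957, 124, 965)

Euclid's formula: a = m² - n², b = 2mn, c = m² + n²
m = 31, n = 2
a = 31² - 2² = 961 - 4 = 957
b = 2 × 31 × 2 = 124
c = 31² + 2² = 961 + 4 = 965
Verification: 957² + 124² = 915849 + 15376 = 931225 = 965² ✓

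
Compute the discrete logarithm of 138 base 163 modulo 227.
183

Baby-step giant-step with step n = ⌈√227⌉ = 16.
Baby steps 163^j mod 227 (j:value) for j=0..15: 0:1, 1:163, 2:10, 3:41, 4:100, 5:183, 6:92, 7:14, 8:12, 9:140, 10:120, 11:38, 12:65, 13:153, 14:196, 15:168.
Giant-step multiplier: 163^(-16) ≡ 163^(226-16) = 163^210 ≡ 134 (mod 227).
Giant steps γ_i = 138·134^i mod 227: γ_0=138, γ_1=105, γ_2=223, γ_3=145, γ_4=135, γ_5=157, γ_6=154, γ_7=206, γ_8=137, γ_9=198, γ_10=200, γ_11=14 (in table at j=7).
x = i·n + j = 11·16 + 7 = 183.
Check: 163^183 ≡ 138 (mod 227).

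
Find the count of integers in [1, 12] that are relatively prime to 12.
4

12 = 2^2 × 3
φ(n) = n × ∏(1 - 1/p) for each prime p dividing n
φ(12) = 12 × (1 - 1/2) × (1 - 1/3) = 4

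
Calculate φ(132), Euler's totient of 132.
40

132 = 2^2 × 3 × 11
φ(n) = n × ∏(1 - 1/p) for each prime p dividing n
φ(132) = 132 × (1 - 1/2) × (1 - 1/3) × (1 - 1/11) = 40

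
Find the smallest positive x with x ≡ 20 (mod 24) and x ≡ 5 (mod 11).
236

Using Chinese Remainder Theorem:
M = 24 × 11 = 264
M1 = 11, M2 = 24
y1 = 11^(-1) mod 24 = 11
y2 = 24^(-1) mod 11 = 6
x = (20×11×11 + 5×24×6) mod 264 = 236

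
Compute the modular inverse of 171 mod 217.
33

gcd(171, 217) = 1, so the inverse exists.
Extended Euclidean algorithm on (217, 171):
217 = 1 × 171 + 46  ⟹  46 = (1)·217 + (-1)·171
171 = 3 × 46 + 33  ⟹  33 = (-3)·217 + (4)·171
46 = 1 × 33 + 13  ⟹  13 = (4)·217 + (-5)·171
33 = 2 × 13 + 7  ⟹  7 = (-11)·217 + (14)·171
13 = 1 × 7 + 6  ⟹  6 = (15)·217 + (-19)·171
7 = 1 × 6 + 1  ⟹  1 = (-26)·217 + (33)·171
So (33)·171 ≡ 1 (mod 217), i.e. 171^(-1) ≡ 33 (mod 217).
Check: 171 × 33 = 5643 ≡ 1 (mod 217)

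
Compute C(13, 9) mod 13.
0

Using Lucas' theorem:
Write n=13 and k=9 in base 13:
n in base 13: [1, 0]
k in base 13: [0, 9]
C(13,9) mod 13 = ∏ C(n_i, k_i) mod 13
Digit binomials (mod 13): C(1,0) = 1; C(0,9) = 0 (k_i > n_i)
Product: 1 × 0 = 0 ≡ 0 (mod 13)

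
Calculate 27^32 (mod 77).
36

Repeated squaring. Binary of 32 = 100000.
27^1 ≡ 27 (mod 77); 27^2 ≡ 36 (mod 77); 27^4 ≡ 64 (mod 77); 27^8 ≡ 15 (mod 77); 27^16 ≡ 71 (mod 77); 27^32 ≡ 36 (mod 77)
27^32 = 27^32 ≡ 36 (mod 77)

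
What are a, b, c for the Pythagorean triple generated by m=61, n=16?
(3465, 1952, 3977)

Euclid's formula: a = m² - n², b = 2mn, c = m² + n²
m = 61, n = 16
a = 61² - 16² = 3721 - 256 = 3465
b = 2 × 61 × 16 = 1952
c = 61² + 16² = 3721 + 256 = 3977
Verification: 3465² + 1952² = 12006225 + 3810304 = 15816529 = 3977² ✓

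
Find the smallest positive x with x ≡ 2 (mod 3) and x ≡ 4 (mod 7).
11

Using Chinese Remainder Theorem:
M = 3 × 7 = 21
M1 = 7, M2 = 3
y1 = 7^(-1) mod 3 = 1
y2 = 3^(-1) mod 7 = 5
x = (2×7×1 + 4×3×5) mod 21 = 11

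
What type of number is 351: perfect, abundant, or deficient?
deficient

Proper divisors of 351: sum = 1 + 3 + 9 + 13 + 27 + 39 + 117 = 209
Since 209 < 351, 351 is deficient.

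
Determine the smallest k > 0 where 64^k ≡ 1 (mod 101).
50

101 is prime, so ord(64) divides φ(101) = 100.
Divisors of 100: 1, 2, 4, 5, 10, 20, 25, 50, 100.
Repeated squaring: 64^1 ≡ 64, 64^2 ≡ 56, 64^4 ≡ 5, 64^8 ≡ 25, 64^16 ≡ 19, 64^32 ≡ 58, 64^64 ≡ 31 (mod 101).
Test 64^d mod 101 for each divisor d in increasing order:
64^1 ≡ 64
64^2 ≡ 56
64^4 ≡ 5
64^5 = 64^4·64^1 ≡ 17
64^10 = 64^8·64^2 ≡ 87
64^20 = 64^16·64^4 ≡ 95
64^25 = 64^16·64^8·64^1 ≡ 100
64^50 = 64^32·64^16·64^2 ≡ 1  ← first divisor giving 1
The order is 50.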